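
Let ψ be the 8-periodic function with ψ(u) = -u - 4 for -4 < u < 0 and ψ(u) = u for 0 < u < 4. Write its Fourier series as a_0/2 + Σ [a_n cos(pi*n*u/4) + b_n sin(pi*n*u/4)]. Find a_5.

-16/(25*pi**2)

a_5 = 1/4 ∫_{-4}^{4} ψ(u) cos(5*pi*u/4) du.
Split the integral at the breakpoints.
Integrating by parts (boundary term plus one more integral), an antiderivative of (-u - 4) cos(5*pi*u/4) is -4*u*sin(5*pi*u/4)/(5*pi) - 16*sin(5*pi*u/4)/(5*pi) - 16*cos(5*pi*u/4)/(25*pi**2); evaluating from -4 to 0: ∫_{-4}^{0} (-u - 4) cos(5*pi*u/4) du = (-16/(25*pi**2)) - (16/(25*pi**2)) = -32/(25*pi**2).
Integrating by parts (boundary term plus one more integral), an antiderivative of (u) cos(5*pi*u/4) is 4*u*sin(5*pi*u/4)/(5*pi) + 16*cos(5*pi*u/4)/(25*pi**2); evaluating from 0 to 4: ∫_{0}^{4} (u) cos(5*pi*u/4) du = (-16/(25*pi**2)) - (16/(25*pi**2)) = -32/(25*pi**2).
Summing the pieces and multiplying by (1/4) gives a_5 = -16/(25*pi**2).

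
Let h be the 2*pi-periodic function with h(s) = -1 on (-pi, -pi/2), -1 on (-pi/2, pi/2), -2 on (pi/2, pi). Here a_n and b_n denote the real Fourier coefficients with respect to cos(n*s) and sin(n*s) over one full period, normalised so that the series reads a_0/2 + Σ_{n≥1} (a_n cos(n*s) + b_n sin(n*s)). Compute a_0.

-5/2

a_0 = 1/pi ∫_{-pi}^{pi} h(s) ds = 1/pi · (-5*pi/2) = -5/2.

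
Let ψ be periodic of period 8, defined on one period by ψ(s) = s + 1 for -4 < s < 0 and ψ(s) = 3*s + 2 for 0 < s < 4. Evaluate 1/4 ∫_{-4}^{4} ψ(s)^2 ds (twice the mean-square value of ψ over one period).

1/4 ∫_{-4}^{4} ψ(s)^2 ds = 1/4 · (940/3) = 235/3.

235/3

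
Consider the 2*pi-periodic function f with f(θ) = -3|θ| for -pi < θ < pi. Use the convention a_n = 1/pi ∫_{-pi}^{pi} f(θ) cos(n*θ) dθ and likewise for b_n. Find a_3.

4/(3*pi)

a_3 = 1/pi ∫_{-pi}^{pi} f(θ) cos(3*θ) dθ.
f is even and cos(3*θ) is even, so the integrand is even and a_3 = 2/pi ∫_0^{pi} f(θ) cos(3*θ) dθ.
Integrating by parts (boundary term plus one more integral), an antiderivative of (-3*θ) cos(3*θ) is -θ*sin(3*θ) - cos(3*θ)/3; evaluating from 0 to pi: ∫_{0}^{pi} (-3*θ) cos(3*θ) dθ = (1/3) - (-1/3) = 2/3.
Hence a_3 = (2/pi)·(2/3) = 4/(3*pi).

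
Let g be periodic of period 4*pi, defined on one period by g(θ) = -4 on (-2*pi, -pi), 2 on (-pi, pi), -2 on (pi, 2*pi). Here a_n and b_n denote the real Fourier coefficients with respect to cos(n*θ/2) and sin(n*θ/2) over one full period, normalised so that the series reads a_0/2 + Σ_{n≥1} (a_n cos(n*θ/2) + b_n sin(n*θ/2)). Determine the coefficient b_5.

2/(5*pi)

b_5 = (1/(2*pi)) ∫_{-2*pi}^{2*pi} g(θ) sin(5*θ/2) dθ.
Split the integral at the breakpoints.
Directly, an antiderivative of (-4) sin(5*θ/2) is 8*cos(5*θ/2)/5; evaluating from -2*pi to -pi: ∫_{-2*pi}^{-pi} (-4) sin(5*θ/2) dθ = (0) - (-8/5) = 8/5.
Directly, an antiderivative of (2) sin(5*θ/2) is -4*cos(5*θ/2)/5; evaluating from -pi to pi: ∫_{-pi}^{pi} (2) sin(5*θ/2) dθ = (0) - (0) = 0.
Directly, an antiderivative of (-2) sin(5*θ/2) is 4*cos(5*θ/2)/5; evaluating from pi to 2*pi: ∫_{pi}^{2*pi} (-2) sin(5*θ/2) dθ = (-4/5) - (0) = -4/5.
Summing the pieces and multiplying by (1/(2*pi)) gives b_5 = 2/(5*pi).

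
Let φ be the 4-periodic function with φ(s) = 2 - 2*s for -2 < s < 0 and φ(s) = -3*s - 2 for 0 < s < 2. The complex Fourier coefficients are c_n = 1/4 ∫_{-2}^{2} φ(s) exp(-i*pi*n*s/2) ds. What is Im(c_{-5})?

-9/(5*pi)

Since φ is real-valued, Im(c_{-5}) = -1/4 ∫_{-2}^{2} φ(s) sin(-5*pi*s/2) ds = b_{5}/2.
Split the integral at the breakpoints.
Integrating by parts (boundary term plus one more integral), an antiderivative of (2 - 2*s) sin(-5*pi*s/2) is -4*s*cos(5*pi*s/2)/(5*pi) + 8*sin(5*pi*s/2)/(25*pi**2) + 4*cos(5*pi*s/2)/(5*pi); evaluating from -2 to 0: ∫_{-2}^{0} (2 - 2*s) sin(-5*pi*s/2) ds = (4/(5*pi)) - (-12/(5*pi)) = 16/(5*pi).
Integrating by parts (boundary term plus one more integral), an antiderivative of (-3*s - 2) sin(-5*pi*s/2) is -6*s*cos(5*pi*s/2)/(5*pi) + 12*sin(5*pi*s/2)/(25*pi**2) - 4*cos(5*pi*s/2)/(5*pi); evaluating from 0 to 2: ∫_{0}^{2} (-3*s - 2) sin(-5*pi*s/2) ds = (16/(5*pi)) - (-4/(5*pi)) = 4/pi.
So ∫_{-2}^{2} φ(s) sin(-5*pi*s/2) ds = 36/(5*pi).
Hence Im(c_{-5}) = (-1/4)·(36/(5*pi)) = -9/(5*pi).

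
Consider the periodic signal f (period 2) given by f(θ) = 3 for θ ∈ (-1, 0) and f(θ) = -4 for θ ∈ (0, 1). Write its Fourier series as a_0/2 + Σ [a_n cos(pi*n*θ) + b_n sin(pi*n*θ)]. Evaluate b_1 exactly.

-14/pi

b_1 = ∫_{-1}^{1} f(θ) sin(pi*θ) dθ.
Split the integral at the breakpoints.
Directly, an antiderivative of (3) sin(pi*θ) is -3*cos(pi*θ)/pi; evaluating from -1 to 0: ∫_{-1}^{0} (3) sin(pi*θ) dθ = (-3/pi) - (3/pi) = -6/pi.
Directly, an antiderivative of (-4) sin(pi*θ) is 4*cos(pi*θ)/pi; evaluating from 0 to 1: ∫_{0}^{1} (-4) sin(pi*θ) dθ = (-4/pi) - (4/pi) = -8/pi.
Summing the pieces gives b_1 = -14/pi.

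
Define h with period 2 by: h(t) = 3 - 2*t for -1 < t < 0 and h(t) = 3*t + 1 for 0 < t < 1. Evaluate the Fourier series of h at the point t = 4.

t = 4 differs from t = 0 by 2 full period(s), and the series is 2-periodic.
At t = 0 the one-sided limits are h(0^-) = 3 and h(0^+) = 1.
By Dirichlet's theorem the series converges to their average, [(3) + (1)]/2 = 2.

2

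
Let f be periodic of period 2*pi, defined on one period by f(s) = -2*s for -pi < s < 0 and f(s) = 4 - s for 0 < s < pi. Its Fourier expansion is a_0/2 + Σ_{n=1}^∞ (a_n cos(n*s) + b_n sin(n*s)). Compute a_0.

a_0 = 1/pi ∫_{-pi}^{pi} f(s) ds = 1/pi · (pi*(pi + 8)/2) = pi/2 + 4.

pi/2 + 4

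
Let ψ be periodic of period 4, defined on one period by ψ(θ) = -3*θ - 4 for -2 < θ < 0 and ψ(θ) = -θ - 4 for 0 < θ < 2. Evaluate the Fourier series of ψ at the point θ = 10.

θ = 10 differs from θ = 2 by 2 full period(s), and the series is 4-periodic.
At θ = 2 the one-sided limits are ψ(2^-) = -6 and ψ(2^+) = 2.
By Dirichlet's theorem the series converges to their average, [(-6) + (2)]/2 = -2.

-2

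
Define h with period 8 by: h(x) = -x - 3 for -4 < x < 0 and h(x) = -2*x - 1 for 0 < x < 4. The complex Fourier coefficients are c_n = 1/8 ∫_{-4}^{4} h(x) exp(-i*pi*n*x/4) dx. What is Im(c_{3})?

Since h is real-valued, Im(c_{3}) = -1/8 ∫_{-4}^{4} h(x) sin(3*pi*x/4) dx = -b_{3}/2.
Split the integral at the breakpoints.
Integrating by parts (boundary term plus one more integral), an antiderivative of (-x - 3) sin(3*pi*x/4) is 4*x*cos(3*pi*x/4)/(3*pi) - 16*sin(3*pi*x/4)/(9*pi**2) + 4*cos(3*pi*x/4)/pi; evaluating from -4 to 0: ∫_{-4}^{0} (-x - 3) sin(3*pi*x/4) dx = (4/pi) - (4/(3*pi)) = 8/(3*pi).
Integrating by parts (boundary term plus one more integral), an antiderivative of (-2*x - 1) sin(3*pi*x/4) is 8*x*cos(3*pi*x/4)/(3*pi) - 32*sin(3*pi*x/4)/(9*pi**2) + 4*cos(3*pi*x/4)/(3*pi); evaluating from 0 to 4: ∫_{0}^{4} (-2*x - 1) sin(3*pi*x/4) dx = (-12/pi) - (4/(3*pi)) = -40/(3*pi).
So ∫_{-4}^{4} h(x) sin(3*pi*x/4) dx = -32/(3*pi).
Hence Im(c_{3}) = (-1/8)·(-32/(3*pi)) = 4/(3*pi).

4/(3*pi)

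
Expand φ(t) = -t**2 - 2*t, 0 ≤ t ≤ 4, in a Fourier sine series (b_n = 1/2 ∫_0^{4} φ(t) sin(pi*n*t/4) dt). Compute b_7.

16*(8 - 147*pi**2)/(343*pi**3)

b_7 = 1/2 ∫_0^{4} (-t**2 - 2*t) sin(7*pi*t/4) dt.
Integrating by parts twice (tabular method), an antiderivative of (-t**2 - 2*t) sin(7*pi*t/4) is 4*t**2*cos(7*pi*t/4)/(7*pi) - 32*t*sin(7*pi*t/4)/(49*pi**2) + 8*t*cos(7*pi*t/4)/(7*pi) - 32*sin(7*pi*t/4)/(49*pi**2) - 128*cos(7*pi*t/4)/(343*pi**3); evaluating from 0 to 4: ∫_{0}^{4} (-t**2 - 2*t) sin(7*pi*t/4) dt = (32*(4 - 147*pi**2)/(343*pi**3)) - (-128/(343*pi**3)) = 32*(8 - 147*pi**2)/(343*pi**3).
Hence b_7 = (1/2)·(32*(8 - 147*pi**2)/(343*pi**3)) = 16*(8 - 147*pi**2)/(343*pi**3).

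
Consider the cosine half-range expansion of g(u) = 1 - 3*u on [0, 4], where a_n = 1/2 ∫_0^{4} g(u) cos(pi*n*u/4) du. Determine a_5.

a_5 = 1/2 ∫_0^{4} (1 - 3*u) cos(5*pi*u/4) du.
Integrating by parts (boundary term plus one more integral), an antiderivative of (1 - 3*u) cos(5*pi*u/4) is -12*u*sin(5*pi*u/4)/(5*pi) + 4*sin(5*pi*u/4)/(5*pi) - 48*cos(5*pi*u/4)/(25*pi**2); evaluating from 0 to 4: ∫_{0}^{4} (1 - 3*u) cos(5*pi*u/4) du = (48/(25*pi**2)) - (-48/(25*pi**2)) = 96/(25*pi**2).
Hence a_5 = (1/2)·(96/(25*pi**2)) = 48/(25*pi**2).

48/(25*pi**2)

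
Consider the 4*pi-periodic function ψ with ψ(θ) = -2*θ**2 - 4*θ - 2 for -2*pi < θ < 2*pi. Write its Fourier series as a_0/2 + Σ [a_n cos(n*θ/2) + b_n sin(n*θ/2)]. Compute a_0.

-16*pi**2/3 - 4

a_0 = (1/(2*pi)) ∫_{-2*pi}^{2*pi} ψ(θ) dθ = (1/(2*pi)) · (-32*pi**3/3 - 8*pi) = -16*pi**2/3 - 4.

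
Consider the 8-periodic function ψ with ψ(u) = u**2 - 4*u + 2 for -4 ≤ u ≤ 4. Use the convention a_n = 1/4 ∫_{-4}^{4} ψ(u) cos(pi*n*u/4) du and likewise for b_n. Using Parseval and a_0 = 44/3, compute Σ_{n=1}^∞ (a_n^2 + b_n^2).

Parseval: a_0^2/2 + Σ_{n≥1} (a_n^2+b_n^2) = 1/4 ∫_{-4}^{4} ψ(u)^2 du = 4856/15.
Subtract a_0^2/2 = 968/9: Σ (a_n^2+b_n^2) = 9728/45.

9728/45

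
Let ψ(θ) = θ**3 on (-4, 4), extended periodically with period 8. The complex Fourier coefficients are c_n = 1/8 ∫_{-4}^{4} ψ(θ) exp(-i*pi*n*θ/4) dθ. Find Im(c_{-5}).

64*(-6 + 25*pi**2)/(125*pi**3)

Since ψ is real-valued, Im(c_{-5}) = -1/8 ∫_{-4}^{4} ψ(θ) sin(-5*pi*θ/4) dθ = b_{5}/2.
ψ is odd and sin(-5*pi*θ/4) is odd, so the integrand is even: ∫_{-4}^{4} ψ(θ) sin(-5*pi*θ/4) dθ = 2∫_0^{4} ψ(θ) sin(-5*pi*θ/4) dθ.
Integrating by parts three times (tabular method), an antiderivative of (θ**3) sin(-5*pi*θ/4) is 4*θ**3*cos(5*pi*θ/4)/(5*pi) - 48*θ**2*sin(5*pi*θ/4)/(25*pi**2) - 384*θ*cos(5*pi*θ/4)/(125*pi**3) + 1536*sin(5*pi*θ/4)/(625*pi**4); evaluating from 0 to 4: ∫_{0}^{4} (θ**3) sin(-5*pi*θ/4) dθ = (256*(6 - 25*pi**2)/(125*pi**3)) - (0) = 256*(6 - 25*pi**2)/(125*pi**3).
So ∫_{-4}^{4} ψ(θ) sin(-5*pi*θ/4) dθ = 512*(6 - 25*pi**2)/(125*pi**3).
Hence Im(c_{-5}) = (-1/8)·(512*(6 - 25*pi**2)/(125*pi**3)) = 64*(-6 + 25*pi**2)/(125*pi**3).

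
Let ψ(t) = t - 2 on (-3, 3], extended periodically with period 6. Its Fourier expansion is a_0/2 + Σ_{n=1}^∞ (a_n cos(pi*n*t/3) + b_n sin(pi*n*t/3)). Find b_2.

b_2 = 1/3 ∫_{-3}^{3} ψ(t) sin(2*pi*t/3) dt.
Integrating by parts (boundary term plus one more integral), an antiderivative of (t - 2) sin(2*pi*t/3) is -3*t*cos(2*pi*t/3)/(2*pi) + 9*sin(2*pi*t/3)/(4*pi**2) + 3*cos(2*pi*t/3)/pi; evaluating from -3 to 3: ∫_{-3}^{3} (t - 2) sin(2*pi*t/3) dt = (-3/(2*pi)) - (15/(2*pi)) = -9/pi.
Hence b_2 = (1/3)·(-9/pi) = -3/pi.

-3/pi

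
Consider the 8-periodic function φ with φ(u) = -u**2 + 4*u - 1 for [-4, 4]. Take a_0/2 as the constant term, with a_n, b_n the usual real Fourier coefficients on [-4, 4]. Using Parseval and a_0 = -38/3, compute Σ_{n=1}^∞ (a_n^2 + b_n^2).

Parseval: a_0^2/2 + Σ_{n≥1} (a_n^2+b_n^2) = 1/4 ∫_{-4}^{4} φ(u)^2 du = 1482/5.
Subtract a_0^2/2 = 722/9: Σ (a_n^2+b_n^2) = 9728/45.

9728/45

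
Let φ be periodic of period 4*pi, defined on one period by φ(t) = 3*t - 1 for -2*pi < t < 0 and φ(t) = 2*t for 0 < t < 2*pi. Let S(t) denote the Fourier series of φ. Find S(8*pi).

-1/2

t = 8*pi differs from t = 0 by 2 full period(s), and the series is 4*pi-periodic.
At t = 0 the one-sided limits are φ(0^-) = -1 and φ(0^+) = 0.
By Dirichlet's theorem the series converges to their average, [(-1) + (0)]/2 = -1/2.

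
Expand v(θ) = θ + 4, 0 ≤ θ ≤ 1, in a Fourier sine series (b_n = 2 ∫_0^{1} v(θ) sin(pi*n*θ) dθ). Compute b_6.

-1/(3*pi)

b_6 = 2 ∫_0^{1} (θ + 4) sin(6*pi*θ) dθ.
Integrating by parts (boundary term plus one more integral), an antiderivative of (θ + 4) sin(6*pi*θ) is -θ*cos(6*pi*θ)/(6*pi) + sin(6*pi*θ)/(36*pi**2) - 2*cos(6*pi*θ)/(3*pi); evaluating from 0 to 1: ∫_{0}^{1} (θ + 4) sin(6*pi*θ) dθ = (-5/(6*pi)) - (-2/(3*pi)) = -1/(6*pi).
Hence b_6 = 2·(-1/(6*pi)) = -1/(3*pi).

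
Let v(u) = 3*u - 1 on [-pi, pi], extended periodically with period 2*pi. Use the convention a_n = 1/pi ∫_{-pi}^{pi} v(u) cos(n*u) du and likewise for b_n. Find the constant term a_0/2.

a_0 = 1/pi ∫_{-pi}^{pi} v(u) du = 1/pi · (-2*pi) = -2.
So the constant term a_0/2 = -1.

-1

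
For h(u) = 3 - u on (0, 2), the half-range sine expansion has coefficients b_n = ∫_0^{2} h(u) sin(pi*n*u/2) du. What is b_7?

b_7 = ∫_0^{2} (3 - u) sin(7*pi*u/2) du.
Integrating by parts (boundary term plus one more integral), an antiderivative of (3 - u) sin(7*pi*u/2) is 2*u*cos(7*pi*u/2)/(7*pi) - 4*sin(7*pi*u/2)/(49*pi**2) - 6*cos(7*pi*u/2)/(7*pi); evaluating from 0 to 2: ∫_{0}^{2} (3 - u) sin(7*pi*u/2) du = (2/(7*pi)) - (-6/(7*pi)) = 8/(7*pi).
Hence b_7 = 8/(7*pi).

8/(7*pi)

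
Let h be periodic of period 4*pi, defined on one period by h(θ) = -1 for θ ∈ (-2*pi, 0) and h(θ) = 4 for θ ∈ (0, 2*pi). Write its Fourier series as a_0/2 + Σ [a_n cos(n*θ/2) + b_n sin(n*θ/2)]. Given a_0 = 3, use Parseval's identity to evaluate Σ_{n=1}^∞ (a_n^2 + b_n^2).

Parseval: a_0^2/2 + Σ_{n≥1} (a_n^2+b_n^2) = (1/(2*pi)) ∫_{-2*pi}^{2*pi} h(θ)^2 dθ = 17.
Subtract a_0^2/2 = 9/2: Σ (a_n^2+b_n^2) = 25/2.

25/2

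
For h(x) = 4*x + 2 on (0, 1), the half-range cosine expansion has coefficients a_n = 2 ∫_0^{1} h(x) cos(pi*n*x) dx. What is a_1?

-16/pi**2

a_1 = 2 ∫_0^{1} (4*x + 2) cos(pi*x) dx.
Integrating by parts (boundary term plus one more integral), an antiderivative of (4*x + 2) cos(pi*x) is 4*x*sin(pi*x)/pi + 2*sin(pi*x)/pi + 4*cos(pi*x)/pi**2; evaluating from 0 to 1: ∫_{0}^{1} (4*x + 2) cos(pi*x) dx = (-4/pi**2) - (4/pi**2) = -8/pi**2.
Hence a_1 = 2·(-8/pi**2) = -16/pi**2.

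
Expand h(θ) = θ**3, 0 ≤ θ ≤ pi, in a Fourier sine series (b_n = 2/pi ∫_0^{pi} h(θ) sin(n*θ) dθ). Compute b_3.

b_3 = 2/pi ∫_0^{pi} (θ**3) sin(3*θ) dθ.
Integrating by parts three times (tabular method), an antiderivative of (θ**3) sin(3*θ) is -θ**3*cos(3*θ)/3 + θ**2*sin(3*θ)/3 + 2*θ*cos(3*θ)/9 - 2*sin(3*θ)/27; evaluating from 0 to pi: ∫_{0}^{pi} (θ**3) sin(3*θ) dθ = (pi*(-2 + 3*pi**2)/9) - (0) = pi*(-2 + 3*pi**2)/9.
Hence b_3 = (2/pi)·(pi*(-2 + 3*pi**2)/9) = -4/9 + 2*pi**2/3.

-4/9 + 2*pi**2/3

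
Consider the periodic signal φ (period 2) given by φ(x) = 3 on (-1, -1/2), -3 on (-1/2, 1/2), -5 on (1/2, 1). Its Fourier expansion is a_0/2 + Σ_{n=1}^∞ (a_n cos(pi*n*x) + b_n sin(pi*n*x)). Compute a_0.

-4

a_0 = ∫_{-1}^{1} φ(x) dx = -4.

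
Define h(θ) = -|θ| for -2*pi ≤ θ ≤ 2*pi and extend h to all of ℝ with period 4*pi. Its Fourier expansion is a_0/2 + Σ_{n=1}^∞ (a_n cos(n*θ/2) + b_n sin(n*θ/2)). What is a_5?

8/(25*pi)

a_5 = (1/(2*pi)) ∫_{-2*pi}^{2*pi} h(θ) cos(5*θ/2) dθ.
h is even and cos(5*θ/2) is even, so the integrand is even and a_5 = 1/pi ∫_0^{2*pi} h(θ) cos(5*θ/2) dθ.
Integrating by parts (boundary term plus one more integral), an antiderivative of (-θ) cos(5*θ/2) is -2*θ*sin(5*θ/2)/5 - 4*cos(5*θ/2)/25; evaluating from 0 to 2*pi: ∫_{0}^{2*pi} (-θ) cos(5*θ/2) dθ = (4/25) - (-4/25) = 8/25.
Hence a_5 = (1/pi)·(8/25) = 8/(25*pi).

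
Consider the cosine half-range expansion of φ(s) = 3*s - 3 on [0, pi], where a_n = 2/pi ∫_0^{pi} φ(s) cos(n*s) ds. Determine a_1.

-12/pi

a_1 = 2/pi ∫_0^{pi} (3*s - 3) cos(s) ds.
Integrating by parts (boundary term plus one more integral), an antiderivative of (3*s - 3) cos(s) is 3*s*sin(s) - 3*sin(s) + 3*cos(s); evaluating from 0 to pi: ∫_{0}^{pi} (3*s - 3) cos(s) ds = (-3) - (3) = -6.
Hence a_1 = (2/pi)·(-6) = -12/pi.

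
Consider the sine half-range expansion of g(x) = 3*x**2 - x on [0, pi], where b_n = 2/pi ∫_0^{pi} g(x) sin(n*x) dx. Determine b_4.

1/2 - 3*pi/2

b_4 = 2/pi ∫_0^{pi} (3*x**2 - x) sin(4*x) dx.
Integrating by parts twice (tabular method), an antiderivative of (3*x**2 - x) sin(4*x) is -3*x**2*cos(4*x)/4 + 3*x*sin(4*x)/8 + x*cos(4*x)/4 - sin(4*x)/16 + 3*cos(4*x)/32; evaluating from 0 to pi: ∫_{0}^{pi} (3*x**2 - x) sin(4*x) dx = (-3*pi**2/4 + 3/32 + pi/4) - (3/32) = pi*(1 - 3*pi)/4.
Hence b_4 = (2/pi)·(pi*(1 - 3*pi)/4) = 1/2 - 3*pi/2.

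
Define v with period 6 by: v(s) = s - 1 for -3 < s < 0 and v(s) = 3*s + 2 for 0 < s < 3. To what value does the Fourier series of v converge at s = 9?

s = 9 differs from s = 3 by 1 full period(s), and the series is 6-periodic.
At s = 3 the one-sided limits are v(3^-) = 11 and v(3^+) = -4.
By Dirichlet's theorem the series converges to their average, [(11) + (-4)]/2 = 7/2.

7/2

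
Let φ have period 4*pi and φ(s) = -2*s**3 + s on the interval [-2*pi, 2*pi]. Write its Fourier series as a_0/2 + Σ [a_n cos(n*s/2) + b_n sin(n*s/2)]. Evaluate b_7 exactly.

b_7 = (1/(2*pi)) ∫_{-2*pi}^{2*pi} φ(s) sin(7*s/2) ds.
φ is odd and sin(7*s/2) is odd, so the integrand is even and b_7 = 1/pi ∫_0^{2*pi} φ(s) sin(7*s/2) ds.
Integrating by parts three times (tabular method), an antiderivative of (-2*s**3 + s) sin(7*s/2) is 4*s**3*cos(7*s/2)/7 - 24*s**2*sin(7*s/2)/49 - 194*s*cos(7*s/2)/343 + 388*sin(7*s/2)/2401; evaluating from 0 to 2*pi: ∫_{0}^{2*pi} (-2*s**3 + s) sin(7*s/2) ds = (4*pi*(97 - 392*pi**2)/343) - (0) = 4*pi*(97 - 392*pi**2)/343.
Hence b_7 = (1/pi)·(4*pi*(97 - 392*pi**2)/343) = 388/343 - 32*pi**2/7.

388/343 - 32*pi**2/7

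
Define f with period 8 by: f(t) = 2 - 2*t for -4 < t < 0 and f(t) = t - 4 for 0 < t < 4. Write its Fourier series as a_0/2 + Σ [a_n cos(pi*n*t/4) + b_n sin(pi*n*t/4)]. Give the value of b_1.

-16/pi

b_1 = 1/4 ∫_{-4}^{4} f(t) sin(pi*t/4) dt.
Split the integral at the breakpoints.
Integrating by parts (boundary term plus one more integral), an antiderivative of (2 - 2*t) sin(pi*t/4) is 8*t*cos(pi*t/4)/pi - 32*sin(pi*t/4)/pi**2 - 8*cos(pi*t/4)/pi; evaluating from -4 to 0: ∫_{-4}^{0} (2 - 2*t) sin(pi*t/4) dt = (-8/pi) - (40/pi) = -48/pi.
Integrating by parts (boundary term plus one more integral), an antiderivative of (t - 4) sin(pi*t/4) is -4*t*cos(pi*t/4)/pi + 16*sin(pi*t/4)/pi**2 + 16*cos(pi*t/4)/pi; evaluating from 0 to 4: ∫_{0}^{4} (t - 4) sin(pi*t/4) dt = (0) - (16/pi) = -16/pi.
Summing the pieces and multiplying by (1/4) gives b_1 = -16/pi.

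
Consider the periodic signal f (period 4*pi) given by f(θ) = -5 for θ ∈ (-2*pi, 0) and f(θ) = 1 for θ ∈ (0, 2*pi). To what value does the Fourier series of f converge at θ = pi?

f is continuous at θ = pi with value 1, so the series converges to 1 there.

1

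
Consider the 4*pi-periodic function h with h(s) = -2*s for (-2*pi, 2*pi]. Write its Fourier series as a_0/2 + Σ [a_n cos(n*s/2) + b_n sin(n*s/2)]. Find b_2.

4

b_2 = (1/(2*pi)) ∫_{-2*pi}^{2*pi} h(s) sin(s) ds.
h is odd and sin(s) is odd, so the integrand is even and b_2 = 1/pi ∫_0^{2*pi} h(s) sin(s) ds.
Integrating by parts (boundary term plus one more integral), an antiderivative of (-2*s) sin(s) is 2*s*cos(s) - 2*sin(s); evaluating from 0 to 2*pi: ∫_{0}^{2*pi} (-2*s) sin(s) ds = (4*pi) - (0) = 4*pi.
Hence b_2 = (1/pi)·(4*pi) = 4.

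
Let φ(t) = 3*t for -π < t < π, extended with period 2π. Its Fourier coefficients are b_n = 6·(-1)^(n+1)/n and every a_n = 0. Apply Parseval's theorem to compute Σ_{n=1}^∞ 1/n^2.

pi**2/6

Parseval: Σ b_n^2 = (1/π) ∫_{-π}^{π} φ(t)^2 dt = 6*pi**2.
Σ b_n^2 = Σ 36/n^2, so Σ 1/n^2 = (6*pi**2)/36 = pi**2/6.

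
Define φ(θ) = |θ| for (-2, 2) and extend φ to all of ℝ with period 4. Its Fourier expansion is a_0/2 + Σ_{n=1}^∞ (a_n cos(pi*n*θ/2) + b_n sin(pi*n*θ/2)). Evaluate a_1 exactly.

-8/pi**2

a_1 = 1/2 ∫_{-2}^{2} φ(θ) cos(pi*θ/2) dθ.
φ is even and cos(pi*θ/2) is even, so the integrand is even and a_1 = ∫_0^{2} φ(θ) cos(pi*θ/2) dθ.
Integrating by parts (boundary term plus one more integral), an antiderivative of (θ) cos(pi*θ/2) is 2*θ*sin(pi*θ/2)/pi + 4*cos(pi*θ/2)/pi**2; evaluating from 0 to 2: ∫_{0}^{2} (θ) cos(pi*θ/2) dθ = (-4/pi**2) - (4/pi**2) = -8/pi**2.
Hence a_1 = -8/pi**2.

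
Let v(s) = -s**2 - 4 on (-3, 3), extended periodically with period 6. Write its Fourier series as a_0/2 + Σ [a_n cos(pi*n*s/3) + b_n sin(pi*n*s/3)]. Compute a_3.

4/pi**2

a_3 = 1/3 ∫_{-3}^{3} v(s) cos(pi*s) ds.
v is even and cos(pi*s) is even, so the integrand is even and a_3 = 2/3 ∫_0^{3} v(s) cos(pi*s) ds.
Integrating by parts twice (tabular method), an antiderivative of (-s**2 - 4) cos(pi*s) is -s**2*sin(pi*s)/pi - 2*s*cos(pi*s)/pi**2 - 4*sin(pi*s)/pi + 2*sin(pi*s)/pi**3; evaluating from 0 to 3: ∫_{0}^{3} (-s**2 - 4) cos(pi*s) ds = (6/pi**2) - (0) = 6/pi**2.
Hence a_3 = (2/3)·(6/pi**2) = 4/pi**2.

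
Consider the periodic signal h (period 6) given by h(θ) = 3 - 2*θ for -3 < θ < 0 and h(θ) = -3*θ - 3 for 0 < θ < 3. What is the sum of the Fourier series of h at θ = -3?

At θ = -3 the one-sided limits are h(-3^-) = -12 and h(-3^+) = 9.
By Dirichlet's theorem the series converges to their average, [(-12) + (9)]/2 = -3/2.

-3/2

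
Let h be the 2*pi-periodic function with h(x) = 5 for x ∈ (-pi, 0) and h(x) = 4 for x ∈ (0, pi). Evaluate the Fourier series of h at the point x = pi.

9/2

x = pi differs from x = -pi by 1 full period(s), and the series is 2*pi-periodic.
At x = -pi the one-sided limits are h(-pi^-) = 4 and h(-pi^+) = 5.
By Dirichlet's theorem the series converges to their average, [(4) + (5)]/2 = 9/2.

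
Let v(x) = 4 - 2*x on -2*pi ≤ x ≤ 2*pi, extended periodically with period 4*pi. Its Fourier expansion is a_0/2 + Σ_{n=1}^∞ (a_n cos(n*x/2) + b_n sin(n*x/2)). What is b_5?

b_5 = (1/(2*pi)) ∫_{-2*pi}^{2*pi} v(x) sin(5*x/2) dx.
Integrating by parts (boundary term plus one more integral), an antiderivative of (4 - 2*x) sin(5*x/2) is 4*x*cos(5*x/2)/5 - 8*sin(5*x/2)/25 - 8*cos(5*x/2)/5; evaluating from -2*pi to 2*pi: ∫_{-2*pi}^{2*pi} (4 - 2*x) sin(5*x/2) dx = (8/5 - 8*pi/5) - (8/5 + 8*pi/5) = -16*pi/5.
Hence b_5 = (1/(2*pi))·(-16*pi/5) = -8/5.

-8/5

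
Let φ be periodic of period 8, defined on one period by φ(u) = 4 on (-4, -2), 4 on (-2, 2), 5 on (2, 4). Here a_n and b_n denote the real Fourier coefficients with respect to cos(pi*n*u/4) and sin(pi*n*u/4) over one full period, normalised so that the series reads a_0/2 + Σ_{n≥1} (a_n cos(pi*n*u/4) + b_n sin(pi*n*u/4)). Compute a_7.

1/(7*pi)

a_7 = 1/4 ∫_{-4}^{4} φ(u) cos(7*pi*u/4) du.
Split the integral at the breakpoints.
Directly, an antiderivative of (4) cos(7*pi*u/4) is 16*sin(7*pi*u/4)/(7*pi); evaluating from -4 to -2: ∫_{-4}^{-2} (4) cos(7*pi*u/4) du = (16/(7*pi)) - (0) = 16/(7*pi).
Directly, an antiderivative of (4) cos(7*pi*u/4) is 16*sin(7*pi*u/4)/(7*pi); evaluating from -2 to 2: ∫_{-2}^{2} (4) cos(7*pi*u/4) du = (-16/(7*pi)) - (16/(7*pi)) = -32/(7*pi).
Directly, an antiderivative of (5) cos(7*pi*u/4) is 20*sin(7*pi*u/4)/(7*pi); evaluating from 2 to 4: ∫_{2}^{4} (5) cos(7*pi*u/4) du = (0) - (-20/(7*pi)) = 20/(7*pi).
Summing the pieces and multiplying by (1/4) gives a_7 = 1/(7*pi).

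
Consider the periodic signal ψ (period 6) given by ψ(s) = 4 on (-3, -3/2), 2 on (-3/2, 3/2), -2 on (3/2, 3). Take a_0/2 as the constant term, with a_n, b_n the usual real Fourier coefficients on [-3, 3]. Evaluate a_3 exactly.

a_3 = 1/3 ∫_{-3}^{3} ψ(s) cos(pi*s) ds.
Split the integral at the breakpoints.
Directly, an antiderivative of (4) cos(pi*s) is 4*sin(pi*s)/pi; evaluating from -3 to -3/2: ∫_{-3}^{-3/2} (4) cos(pi*s) ds = (4/pi) - (0) = 4/pi.
Directly, an antiderivative of (2) cos(pi*s) is 2*sin(pi*s)/pi; evaluating from -3/2 to 3/2: ∫_{-3/2}^{3/2} (2) cos(pi*s) ds = (-2/pi) - (2/pi) = -4/pi.
Directly, an antiderivative of (-2) cos(pi*s) is -2*sin(pi*s)/pi; evaluating from 3/2 to 3: ∫_{3/2}^{3} (-2) cos(pi*s) ds = (0) - (2/pi) = -2/pi.
Summing the pieces and multiplying by (1/3) gives a_3 = -2/(3*pi).

-2/(3*pi)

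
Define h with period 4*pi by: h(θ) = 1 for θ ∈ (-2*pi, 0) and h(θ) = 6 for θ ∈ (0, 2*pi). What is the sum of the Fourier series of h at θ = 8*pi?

θ = 8*pi differs from θ = 0 by 2 full period(s), and the series is 4*pi-periodic.
At θ = 0 the one-sided limits are h(0^-) = 1 and h(0^+) = 6.
By Dirichlet's theorem the series converges to their average, [(1) + (6)]/2 = 7/2.

7/2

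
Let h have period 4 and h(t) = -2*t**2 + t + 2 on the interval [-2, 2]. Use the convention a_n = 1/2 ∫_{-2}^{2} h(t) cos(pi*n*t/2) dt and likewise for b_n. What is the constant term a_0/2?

-2/3

a_0 = 1/2 ∫_{-2}^{2} h(t) dt = 1/2 · (-8/3) = -4/3.
So the constant term a_0/2 = -2/3.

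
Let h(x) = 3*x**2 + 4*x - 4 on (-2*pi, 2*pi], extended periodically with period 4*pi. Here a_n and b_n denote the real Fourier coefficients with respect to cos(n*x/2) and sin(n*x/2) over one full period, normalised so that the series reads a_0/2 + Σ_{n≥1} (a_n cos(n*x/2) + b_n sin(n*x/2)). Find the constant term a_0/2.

-4 + 4*pi**2

a_0 = (1/(2*pi)) ∫_{-2*pi}^{2*pi} h(x) dx = (1/(2*pi)) · (16*pi*(-1 + pi**2)) = -8 + 8*pi**2.
So the constant term a_0/2 = -4 + 4*pi**2.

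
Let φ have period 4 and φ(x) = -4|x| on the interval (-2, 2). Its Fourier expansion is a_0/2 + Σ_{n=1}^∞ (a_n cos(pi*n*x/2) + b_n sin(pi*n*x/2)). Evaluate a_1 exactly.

a_1 = 1/2 ∫_{-2}^{2} φ(x) cos(pi*x/2) dx.
φ is even and cos(pi*x/2) is even, so the integrand is even and a_1 = ∫_0^{2} φ(x) cos(pi*x/2) dx.
Integrating by parts (boundary term plus one more integral), an antiderivative of (-4*x) cos(pi*x/2) is -8*x*sin(pi*x/2)/pi - 16*cos(pi*x/2)/pi**2; evaluating from 0 to 2: ∫_{0}^{2} (-4*x) cos(pi*x/2) dx = (16/pi**2) - (-16/pi**2) = 32/pi**2.
Hence a_1 = 32/pi**2.

32/pi**2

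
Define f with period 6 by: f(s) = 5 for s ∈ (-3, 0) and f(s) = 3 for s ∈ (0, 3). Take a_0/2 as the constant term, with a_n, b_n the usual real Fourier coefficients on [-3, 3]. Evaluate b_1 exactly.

b_1 = 1/3 ∫_{-3}^{3} f(s) sin(pi*s/3) ds.
Split the integral at the breakpoints.
Directly, an antiderivative of (5) sin(pi*s/3) is -15*cos(pi*s/3)/pi; evaluating from -3 to 0: ∫_{-3}^{0} (5) sin(pi*s/3) ds = (-15/pi) - (15/pi) = -30/pi.
Directly, an antiderivative of (3) sin(pi*s/3) is -9*cos(pi*s/3)/pi; evaluating from 0 to 3: ∫_{0}^{3} (3) sin(pi*s/3) ds = (9/pi) - (-9/pi) = 18/pi.
Summing the pieces and multiplying by (1/3) gives b_1 = -4/pi.

-4/pi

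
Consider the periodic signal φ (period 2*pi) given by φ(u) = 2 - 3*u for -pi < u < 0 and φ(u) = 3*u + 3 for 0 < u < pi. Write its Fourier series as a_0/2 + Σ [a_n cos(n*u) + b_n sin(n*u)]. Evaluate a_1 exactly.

-12/pi

a_1 = 1/pi ∫_{-pi}^{pi} φ(u) cos(u) du.
Split the integral at the breakpoints.
Integrating by parts (boundary term plus one more integral), an antiderivative of (2 - 3*u) cos(u) is -3*u*sin(u) + 2*sin(u) - 3*cos(u); evaluating from -pi to 0: ∫_{-pi}^{0} (2 - 3*u) cos(u) du = (-3) - (3) = -6.
Integrating by parts (boundary term plus one more integral), an antiderivative of (3*u + 3) cos(u) is 3*u*sin(u) + 3*sin(u) + 3*cos(u); evaluating from 0 to pi: ∫_{0}^{pi} (3*u + 3) cos(u) du = (-3) - (3) = -6.
Summing the pieces and multiplying by (1/pi) gives a_1 = -12/pi.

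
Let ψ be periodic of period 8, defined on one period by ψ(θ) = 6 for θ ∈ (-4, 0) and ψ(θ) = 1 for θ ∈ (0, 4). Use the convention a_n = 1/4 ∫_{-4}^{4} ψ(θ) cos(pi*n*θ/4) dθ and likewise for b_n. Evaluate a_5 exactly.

a_5 = 1/4 ∫_{-4}^{4} ψ(θ) cos(5*pi*θ/4) dθ.
Split the integral at the breakpoints.
Directly, an antiderivative of (6) cos(5*pi*θ/4) is 24*sin(5*pi*θ/4)/(5*pi); evaluating from -4 to 0: ∫_{-4}^{0} (6) cos(5*pi*θ/4) dθ = (0) - (0) = 0.
Directly, an antiderivative of (1) cos(5*pi*θ/4) is 4*sin(5*pi*θ/4)/(5*pi); evaluating from 0 to 4: ∫_{0}^{4} (1) cos(5*pi*θ/4) dθ = (0) - (0) = 0.
Summing the pieces and multiplying by (1/4) gives a_5 = 0.

0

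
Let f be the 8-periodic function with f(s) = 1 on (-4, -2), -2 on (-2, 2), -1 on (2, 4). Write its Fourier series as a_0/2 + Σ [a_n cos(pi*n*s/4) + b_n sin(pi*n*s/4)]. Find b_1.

-2/pi

b_1 = 1/4 ∫_{-4}^{4} f(s) sin(pi*s/4) ds.
Split the integral at the breakpoints.
Directly, an antiderivative of (1) sin(pi*s/4) is -4*cos(pi*s/4)/pi; evaluating from -4 to -2: ∫_{-4}^{-2} (1) sin(pi*s/4) ds = (0) - (4/pi) = -4/pi.
Directly, an antiderivative of (-2) sin(pi*s/4) is 8*cos(pi*s/4)/pi; evaluating from -2 to 2: ∫_{-2}^{2} (-2) sin(pi*s/4) ds = (0) - (0) = 0.
Directly, an antiderivative of (-1) sin(pi*s/4) is 4*cos(pi*s/4)/pi; evaluating from 2 to 4: ∫_{2}^{4} (-1) sin(pi*s/4) ds = (-4/pi) - (0) = -4/pi.
Summing the pieces and multiplying by (1/4) gives b_1 = -2/pi.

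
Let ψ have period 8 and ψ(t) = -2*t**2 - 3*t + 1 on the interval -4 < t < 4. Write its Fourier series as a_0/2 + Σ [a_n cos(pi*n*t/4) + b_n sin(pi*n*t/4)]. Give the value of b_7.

-24/(7*pi)

b_7 = 1/4 ∫_{-4}^{4} ψ(t) sin(7*pi*t/4) dt.
Integrating by parts twice (tabular method), an antiderivative of (-2*t**2 - 3*t + 1) sin(7*pi*t/4) is 8*t**2*cos(7*pi*t/4)/(7*pi) - 64*t*sin(7*pi*t/4)/(49*pi**2) + 12*t*cos(7*pi*t/4)/(7*pi) - 48*sin(7*pi*t/4)/(49*pi**2) - 4*cos(7*pi*t/4)/(7*pi) - 256*cos(7*pi*t/4)/(343*pi**3); evaluating from -4 to 4: ∫_{-4}^{4} (-2*t**2 - 3*t + 1) sin(7*pi*t/4) dt = (4*(64 - 2107*pi**2)/(343*pi**3)) - (4*(64 - 931*pi**2)/(343*pi**3)) = -96/(7*pi).
Hence b_7 = (1/4)·(-96/(7*pi)) = -24/(7*pi).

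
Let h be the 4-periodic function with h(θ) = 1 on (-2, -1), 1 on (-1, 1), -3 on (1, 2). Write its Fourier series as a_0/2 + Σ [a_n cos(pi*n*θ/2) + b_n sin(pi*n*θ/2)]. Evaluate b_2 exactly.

b_2 = 1/2 ∫_{-2}^{2} h(θ) sin(pi*θ) dθ.
Split the integral at the breakpoints.
Directly, an antiderivative of (1) sin(pi*θ) is -cos(pi*θ)/pi; evaluating from -2 to -1: ∫_{-2}^{-1} (1) sin(pi*θ) dθ = (1/pi) - (-1/pi) = 2/pi.
Directly, an antiderivative of (1) sin(pi*θ) is -cos(pi*θ)/pi; evaluating from -1 to 1: ∫_{-1}^{1} (1) sin(pi*θ) dθ = (1/pi) - (1/pi) = 0.
Directly, an antiderivative of (-3) sin(pi*θ) is 3*cos(pi*θ)/pi; evaluating from 1 to 2: ∫_{1}^{2} (-3) sin(pi*θ) dθ = (3/pi) - (-3/pi) = 6/pi.
Summing the pieces and multiplying by (1/2) gives b_2 = 4/pi.

4/pi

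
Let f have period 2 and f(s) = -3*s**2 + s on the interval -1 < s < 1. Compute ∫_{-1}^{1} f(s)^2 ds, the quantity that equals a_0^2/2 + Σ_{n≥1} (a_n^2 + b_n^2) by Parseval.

∫_{-1}^{1} f(s)^2 ds = 64/15.

64/15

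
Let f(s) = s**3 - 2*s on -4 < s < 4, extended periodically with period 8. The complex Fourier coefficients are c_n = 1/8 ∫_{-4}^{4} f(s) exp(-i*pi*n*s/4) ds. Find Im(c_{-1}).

Since f is real-valued, Im(c_{-1}) = -1/8 ∫_{-4}^{4} f(s) sin(-pi*s/4) ds = b_{1}/2.
f is odd and sin(-pi*s/4) is odd, so the integrand is even: ∫_{-4}^{4} f(s) sin(-pi*s/4) ds = 2∫_0^{4} f(s) sin(-pi*s/4) ds.
Integrating by parts three times (tabular method), an antiderivative of (s**3 - 2*s) sin(-pi*s/4) is 4*s**3*cos(pi*s/4)/pi - 48*s**2*sin(pi*s/4)/pi**2 - 384*s*cos(pi*s/4)/pi**3 - 8*s*cos(pi*s/4)/pi + 32*sin(pi*s/4)/pi**2 + 1536*sin(pi*s/4)/pi**4; evaluating from 0 to 4: ∫_{0}^{4} (s**3 - 2*s) sin(-pi*s/4) ds = (-224/pi + 1536/pi**3) - (0) = -224/pi + 1536/pi**3.
So ∫_{-4}^{4} f(s) sin(-pi*s/4) ds = -448/pi + 3072/pi**3.
Hence Im(c_{-1}) = (-1/8)·(-448/pi + 3072/pi**3) = -384/pi**3 + 56/pi.

-384/pi**3 + 56/pi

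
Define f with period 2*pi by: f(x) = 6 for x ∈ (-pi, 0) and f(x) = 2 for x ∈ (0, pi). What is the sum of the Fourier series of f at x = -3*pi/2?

2

x = -3*pi/2 differs from x = pi/2 by -1 full period(s), and the series is 2*pi-periodic.
f is continuous at x = pi/2 with value 2, so the series converges to 2 there.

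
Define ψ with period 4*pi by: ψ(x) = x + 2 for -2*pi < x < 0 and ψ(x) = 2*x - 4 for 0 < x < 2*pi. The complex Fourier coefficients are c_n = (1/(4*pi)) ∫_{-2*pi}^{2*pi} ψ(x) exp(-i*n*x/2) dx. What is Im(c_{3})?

(2 - pi)/pi

Since ψ is real-valued, Im(c_{3}) = -(1/(4*pi)) ∫_{-2*pi}^{2*pi} ψ(x) sin(3*x/2) dx = -b_{3}/2.
Split the integral at the breakpoints.
Integrating by parts (boundary term plus one more integral), an antiderivative of (x + 2) sin(3*x/2) is -2*x*cos(3*x/2)/3 + 4*sin(3*x/2)/9 - 4*cos(3*x/2)/3; evaluating from -2*pi to 0: ∫_{-2*pi}^{0} (x + 2) sin(3*x/2) dx = (-4/3) - (4/3 - 4*pi/3) = -8/3 + 4*pi/3.
Integrating by parts (boundary term plus one more integral), an antiderivative of (2*x - 4) sin(3*x/2) is -4*x*cos(3*x/2)/3 + 8*sin(3*x/2)/9 + 8*cos(3*x/2)/3; evaluating from 0 to 2*pi: ∫_{0}^{2*pi} (2*x - 4) sin(3*x/2) dx = (-8/3 + 8*pi/3) - (8/3) = -16/3 + 8*pi/3.
So ∫_{-2*pi}^{2*pi} ψ(x) sin(3*x/2) dx = -8 + 4*pi.
Hence Im(c_{3}) = (-1/(4*pi))·(-8 + 4*pi) = (2 - pi)/pi.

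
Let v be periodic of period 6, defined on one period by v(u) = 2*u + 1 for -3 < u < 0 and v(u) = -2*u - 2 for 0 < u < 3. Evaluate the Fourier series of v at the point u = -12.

u = -12 differs from u = 0 by -2 full period(s), and the series is 6-periodic.
At u = 0 the one-sided limits are v(0^-) = 1 and v(0^+) = -2.
By Dirichlet's theorem the series converges to their average, [(1) + (-2)]/2 = -1/2.

-1/2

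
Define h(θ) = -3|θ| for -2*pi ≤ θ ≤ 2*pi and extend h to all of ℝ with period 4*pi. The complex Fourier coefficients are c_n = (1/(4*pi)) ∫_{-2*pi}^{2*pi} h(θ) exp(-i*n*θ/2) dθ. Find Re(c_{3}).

Since h is real-valued, Re(c_{3}) = (1/(4*pi)) ∫_{-2*pi}^{2*pi} h(θ) cos(3*θ/2) dθ = a_{3}/2.
h is even and cos(3*θ/2) is even, so the integrand is even: ∫_{-2*pi}^{2*pi} h(θ) cos(3*θ/2) dθ = 2∫_0^{2*pi} h(θ) cos(3*θ/2) dθ.
Integrating by parts (boundary term plus one more integral), an antiderivative of (-3*θ) cos(3*θ/2) is -2*θ*sin(3*θ/2) - 4*cos(3*θ/2)/3; evaluating from 0 to 2*pi: ∫_{0}^{2*pi} (-3*θ) cos(3*θ/2) dθ = (4/3) - (-4/3) = 8/3.
So ∫_{-2*pi}^{2*pi} h(θ) cos(3*θ/2) dθ = 16/3.
Hence Re(c_{3}) = (1/(4*pi))·(16/3) = 4/(3*pi).

4/(3*pi)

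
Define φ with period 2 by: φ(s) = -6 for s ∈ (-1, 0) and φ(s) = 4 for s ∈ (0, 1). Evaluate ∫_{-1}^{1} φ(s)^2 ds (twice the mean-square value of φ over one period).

∫_{-1}^{1} φ(s)^2 ds = 52.

52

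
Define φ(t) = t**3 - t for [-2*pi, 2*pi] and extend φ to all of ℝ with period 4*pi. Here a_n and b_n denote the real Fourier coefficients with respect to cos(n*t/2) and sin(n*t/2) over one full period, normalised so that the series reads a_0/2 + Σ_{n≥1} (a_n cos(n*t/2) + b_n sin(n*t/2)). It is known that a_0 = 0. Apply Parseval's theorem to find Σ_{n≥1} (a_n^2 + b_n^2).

8*pi**2*(-168*pi**2 + 35 + 240*pi**4)/105

Parseval: a_0^2/2 + Σ_{n≥1} (a_n^2+b_n^2) = (1/(2*pi)) ∫_{-2*pi}^{2*pi} φ(t)^2 dt = 8*pi**2*(-168*pi**2 + 35 + 240*pi**4)/105.
Subtract a_0^2/2 = 0: Σ (a_n^2+b_n^2) = 8*pi**2*(-168*pi**2 + 35 + 240*pi**4)/105.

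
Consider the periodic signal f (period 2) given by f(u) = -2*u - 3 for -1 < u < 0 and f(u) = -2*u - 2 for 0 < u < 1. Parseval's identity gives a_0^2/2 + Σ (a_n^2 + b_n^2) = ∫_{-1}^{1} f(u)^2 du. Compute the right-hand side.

41/3

∫_{-1}^{1} f(u)^2 du = 41/3.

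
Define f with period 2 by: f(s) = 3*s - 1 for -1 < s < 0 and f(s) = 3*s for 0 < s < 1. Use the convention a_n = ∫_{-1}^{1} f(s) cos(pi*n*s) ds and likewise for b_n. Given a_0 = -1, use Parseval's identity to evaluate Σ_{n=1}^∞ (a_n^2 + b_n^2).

Parseval: a_0^2/2 + Σ_{n≥1} (a_n^2+b_n^2) = ∫_{-1}^{1} f(s)^2 ds = 10.
Subtract a_0^2/2 = 1/2: Σ (a_n^2+b_n^2) = 19/2.

19/2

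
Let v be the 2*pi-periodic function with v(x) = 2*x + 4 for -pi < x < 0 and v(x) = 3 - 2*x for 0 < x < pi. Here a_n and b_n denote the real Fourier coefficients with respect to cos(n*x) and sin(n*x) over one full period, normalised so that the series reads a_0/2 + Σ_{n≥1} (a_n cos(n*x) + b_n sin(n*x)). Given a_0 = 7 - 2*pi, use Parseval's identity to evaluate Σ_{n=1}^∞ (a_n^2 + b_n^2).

1/2 + 2*pi**2/3

Parseval: a_0^2/2 + Σ_{n≥1} (a_n^2+b_n^2) = 1/pi ∫_{-pi}^{pi} v(x)^2 dx = -14*pi + 25 + 8*pi**2/3.
Subtract a_0^2/2 = (7 - 2*pi)**2/2: Σ (a_n^2+b_n^2) = 1/2 + 2*pi**2/3.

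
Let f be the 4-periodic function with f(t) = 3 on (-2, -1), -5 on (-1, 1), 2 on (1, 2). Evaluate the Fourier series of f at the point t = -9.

t = -9 differs from t = -1 by -2 full period(s), and the series is 4-periodic.
At t = -1 the one-sided limits are f(-1^-) = 3 and f(-1^+) = -5.
By Dirichlet's theorem the series converges to their average, [(3) + (-5)]/2 = -1.

-1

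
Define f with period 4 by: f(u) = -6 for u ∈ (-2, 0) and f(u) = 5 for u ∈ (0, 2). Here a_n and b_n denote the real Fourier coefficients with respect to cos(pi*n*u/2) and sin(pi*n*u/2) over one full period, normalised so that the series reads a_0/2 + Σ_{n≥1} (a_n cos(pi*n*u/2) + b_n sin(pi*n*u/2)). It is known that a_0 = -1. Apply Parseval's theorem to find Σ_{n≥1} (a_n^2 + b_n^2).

Parseval: a_0^2/2 + Σ_{n≥1} (a_n^2+b_n^2) = 1/2 ∫_{-2}^{2} f(u)^2 du = 61.
Subtract a_0^2/2 = 1/2: Σ (a_n^2+b_n^2) = 121/2.

121/2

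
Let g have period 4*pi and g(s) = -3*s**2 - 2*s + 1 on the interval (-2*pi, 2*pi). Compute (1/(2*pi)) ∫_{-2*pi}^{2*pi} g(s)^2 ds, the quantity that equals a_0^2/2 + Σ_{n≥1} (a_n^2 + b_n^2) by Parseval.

(1/(2*pi)) ∫_{-2*pi}^{2*pi} g(s)^2 ds = (1/(2*pi)) · (4*pi*(-40*pi**2 + 15 + 432*pi**4)/15) = -16*pi**2/3 + 2 + 288*pi**4/5.

-16*pi**2/3 + 2 + 288*pi**4/5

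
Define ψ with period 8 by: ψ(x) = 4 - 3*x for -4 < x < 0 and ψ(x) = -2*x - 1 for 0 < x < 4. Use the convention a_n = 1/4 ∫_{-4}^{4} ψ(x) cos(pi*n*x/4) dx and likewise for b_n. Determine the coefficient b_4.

5/pi

b_4 = 1/4 ∫_{-4}^{4} ψ(x) sin(pi*x) dx.
Split the integral at the breakpoints.
Integrating by parts (boundary term plus one more integral), an antiderivative of (4 - 3*x) sin(pi*x) is 3*x*cos(pi*x)/pi - 3*sin(pi*x)/pi**2 - 4*cos(pi*x)/pi; evaluating from -4 to 0: ∫_{-4}^{0} (4 - 3*x) sin(pi*x) dx = (-4/pi) - (-16/pi) = 12/pi.
Integrating by parts (boundary term plus one more integral), an antiderivative of (-2*x - 1) sin(pi*x) is 2*x*cos(pi*x)/pi - 2*sin(pi*x)/pi**2 + cos(pi*x)/pi; evaluating from 0 to 4: ∫_{0}^{4} (-2*x - 1) sin(pi*x) dx = (9/pi) - (1/pi) = 8/pi.
Summing the pieces and multiplying by (1/4) gives b_4 = 5/pi.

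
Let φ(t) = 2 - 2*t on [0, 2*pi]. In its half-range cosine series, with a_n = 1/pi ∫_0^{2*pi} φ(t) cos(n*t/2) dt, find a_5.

16/(25*pi)

a_5 = 1/pi ∫_0^{2*pi} (2 - 2*t) cos(5*t/2) dt.
Integrating by parts (boundary term plus one more integral), an antiderivative of (2 - 2*t) cos(5*t/2) is -4*t*sin(5*t/2)/5 + 4*sin(5*t/2)/5 - 8*cos(5*t/2)/25; evaluating from 0 to 2*pi: ∫_{0}^{2*pi} (2 - 2*t) cos(5*t/2) dt = (8/25) - (-8/25) = 16/25.
Hence a_5 = (1/pi)·(16/25) = 16/(25*pi).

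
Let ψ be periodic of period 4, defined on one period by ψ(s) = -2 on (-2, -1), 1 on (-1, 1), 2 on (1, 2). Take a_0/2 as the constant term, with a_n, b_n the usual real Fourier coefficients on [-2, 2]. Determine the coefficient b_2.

b_2 = 1/2 ∫_{-2}^{2} ψ(s) sin(pi*s) ds.
Split the integral at the breakpoints.
Directly, an antiderivative of (-2) sin(pi*s) is 2*cos(pi*s)/pi; evaluating from -2 to -1: ∫_{-2}^{-1} (-2) sin(pi*s) ds = (-2/pi) - (2/pi) = -4/pi.
Directly, an antiderivative of (1) sin(pi*s) is -cos(pi*s)/pi; evaluating from -1 to 1: ∫_{-1}^{1} (1) sin(pi*s) ds = (1/pi) - (1/pi) = 0.
Directly, an antiderivative of (2) sin(pi*s) is -2*cos(pi*s)/pi; evaluating from 1 to 2: ∫_{1}^{2} (2) sin(pi*s) ds = (-2/pi) - (2/pi) = -4/pi.
Summing the pieces and multiplying by (1/2) gives b_2 = -4/pi.

-4/pi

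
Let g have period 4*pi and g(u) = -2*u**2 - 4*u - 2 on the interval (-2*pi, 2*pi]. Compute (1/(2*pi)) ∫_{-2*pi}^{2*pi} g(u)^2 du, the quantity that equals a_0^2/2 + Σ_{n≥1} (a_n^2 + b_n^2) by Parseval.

(1/(2*pi)) ∫_{-2*pi}^{2*pi} g(u)^2 du = (1/(2*pi)) · (16*pi + 128*pi**3 + 256*pi**5/5) = 8 + 64*pi**2 + 128*pi**4/5.

8 + 64*pi**2 + 128*pi**4/5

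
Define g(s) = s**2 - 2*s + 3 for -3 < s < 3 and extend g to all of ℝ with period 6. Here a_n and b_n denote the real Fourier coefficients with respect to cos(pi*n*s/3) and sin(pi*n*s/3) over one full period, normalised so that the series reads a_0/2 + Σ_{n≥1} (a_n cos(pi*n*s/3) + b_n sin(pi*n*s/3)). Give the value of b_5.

b_5 = 1/3 ∫_{-3}^{3} g(s) sin(5*pi*s/3) ds.
Integrating by parts twice (tabular method), an antiderivative of (s**2 - 2*s + 3) sin(5*pi*s/3) is -3*s**2*cos(5*pi*s/3)/(5*pi) + 18*s*sin(5*pi*s/3)/(25*pi**2) + 6*s*cos(5*pi*s/3)/(5*pi) - 18*sin(5*pi*s/3)/(25*pi**2) - 9*cos(5*pi*s/3)/(5*pi) + 54*cos(5*pi*s/3)/(125*pi**3); evaluating from -3 to 3: ∫_{-3}^{3} (s**2 - 2*s + 3) sin(5*pi*s/3) ds = (18*(-3 + 25*pi**2)/(125*pi**3)) - (54*(-1 + 25*pi**2)/(125*pi**3)) = -36/(5*pi).
Hence b_5 = (1/3)·(-36/(5*pi)) = -12/(5*pi).

-12/(5*pi)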